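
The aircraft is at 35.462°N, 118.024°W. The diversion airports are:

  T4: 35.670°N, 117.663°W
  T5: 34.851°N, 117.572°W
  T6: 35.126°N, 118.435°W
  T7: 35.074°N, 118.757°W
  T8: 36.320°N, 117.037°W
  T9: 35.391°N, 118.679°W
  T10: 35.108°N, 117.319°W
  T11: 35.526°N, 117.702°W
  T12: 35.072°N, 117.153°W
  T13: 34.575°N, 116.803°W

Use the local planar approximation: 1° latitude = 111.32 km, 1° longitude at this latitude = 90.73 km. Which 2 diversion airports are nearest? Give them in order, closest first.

T11, T4

Distances from 35.462°N, 118.024°W:
T4: √((0.208·111.32)² + (0.361·90.73)²) = √(536.13365 + 1072.79373) = 40.111 km
T5: √((-0.611·111.32)² + (0.452·90.73)²) = √(4626.24699 + 1681.81682) = 79.423 km
T6: √((-0.336·111.32)² + (-0.411·90.73)²) = √(1399.02331 + 1390.54634) = 52.816 km
T7: √((-0.388·111.32)² + (-0.733·90.73)²) = √(1865.56269 + 4422.92700) = 79.300 km
T8: √((0.858·111.32)² + (0.987·90.73)²) = √(9122.64912 + 8019.29384) = 130.927 km
T9: √((-0.071·111.32)² + (-0.655·90.73)²) = √(62.46879 + 3531.70501) = 59.951 km
T10: √((-0.354·111.32)² + (0.705·90.73)²) = √(1552.93372 + 4091.47645) = 75.129 km
T11: √((0.064·111.32)² + (0.322·90.73)²) = √(50.75822 + 853.51973) = 30.071 km
T12: √((-0.390·111.32)² + (0.871·90.73)²) = √(1884.84486 + 6245.08181) = 90.166 km
T13: √((-0.887·111.32)² + (1.221·90.73)²) = √(9749.75348 + 12272.50308) = 148.399 km
Sorted: T11 (30.071 km) < T4 (40.111 km) < T6 (52.816 km) < T9 (59.951 km) < …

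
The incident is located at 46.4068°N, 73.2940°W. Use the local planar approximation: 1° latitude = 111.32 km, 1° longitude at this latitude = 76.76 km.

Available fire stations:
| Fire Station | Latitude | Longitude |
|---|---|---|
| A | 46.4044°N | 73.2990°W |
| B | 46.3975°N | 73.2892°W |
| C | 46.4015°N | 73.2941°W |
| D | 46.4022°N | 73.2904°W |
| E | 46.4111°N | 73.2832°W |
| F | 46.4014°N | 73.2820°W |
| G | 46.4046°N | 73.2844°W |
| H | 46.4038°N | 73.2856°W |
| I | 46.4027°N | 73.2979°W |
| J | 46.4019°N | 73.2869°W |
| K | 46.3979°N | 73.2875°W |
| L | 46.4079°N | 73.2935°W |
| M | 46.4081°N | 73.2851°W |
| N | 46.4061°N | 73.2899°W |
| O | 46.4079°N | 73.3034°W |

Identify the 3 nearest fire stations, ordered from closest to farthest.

Distances from 46.4068°N, 73.2940°W:
A: 0.4676 km
B: 1.0989 km
C: 0.5900 km
D: 0.5819 km
E: 0.9573 km
F: 1.0999 km
G: 0.7765 km
H: 0.7261 km
I: 0.5458 km
J: 0.7711 km
K: 1.1093 km
L: 0.1283 km
M: 0.6983 km
N: 0.3242 km
O: 0.7319 km
Sorted: L (0.1283 km) < N (0.3242 km) < A (0.4676 km) < I (0.5458 km) < D (0.5819 km) < …

L, N, A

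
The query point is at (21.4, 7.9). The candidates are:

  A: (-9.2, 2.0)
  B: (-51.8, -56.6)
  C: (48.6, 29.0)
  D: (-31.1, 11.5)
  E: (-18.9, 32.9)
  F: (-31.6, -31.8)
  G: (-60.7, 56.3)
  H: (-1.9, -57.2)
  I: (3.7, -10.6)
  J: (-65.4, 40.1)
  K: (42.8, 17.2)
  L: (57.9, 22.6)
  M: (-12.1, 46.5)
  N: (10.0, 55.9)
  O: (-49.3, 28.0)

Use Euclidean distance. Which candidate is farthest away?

Distances from (21.4, 7.9):
A: 31.2
B: 97.6
C: 34.4
D: 52.6
E: 47.4
F: 66.2
G: 95.3
H: 69.1
I: 25.6
J: 92.6
K: 23.3
L: 39.3
M: 51.1
N: 49.3
O: 73.5
Maximum: B at 97.6.

B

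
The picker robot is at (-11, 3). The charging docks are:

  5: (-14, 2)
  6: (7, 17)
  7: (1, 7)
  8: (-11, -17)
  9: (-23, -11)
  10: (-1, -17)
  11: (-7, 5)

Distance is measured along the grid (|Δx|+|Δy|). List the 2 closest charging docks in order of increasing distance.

Distances from (-11, 3):
5: |-3| + |-1| = 3 + 1 = 4
6: |18| + |14| = 18 + 14 = 32
7: |12| + |4| = 12 + 4 = 16
8: |0| + |-20| = 0 + 20 = 20
9: |-12| + |-14| = 12 + 14 = 26
10: |10| + |-20| = 10 + 20 = 30
11: |4| + |2| = 4 + 2 = 6
Sorted: 5 (4) < 11 (6) < 7 (16) < 8 (20) < …

5, 11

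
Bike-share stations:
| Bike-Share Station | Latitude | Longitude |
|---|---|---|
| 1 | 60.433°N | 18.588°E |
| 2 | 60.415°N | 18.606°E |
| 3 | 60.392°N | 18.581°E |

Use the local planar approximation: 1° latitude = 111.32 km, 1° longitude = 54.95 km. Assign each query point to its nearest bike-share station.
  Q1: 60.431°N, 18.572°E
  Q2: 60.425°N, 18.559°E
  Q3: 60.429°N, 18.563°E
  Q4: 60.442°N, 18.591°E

Q1 at 60.431°N, 18.572°E:
  1: 0.907 km
  2: 2.581 km
  3: 4.370 km
  → nearest: 1 (0.907 km)
Q2 at 60.425°N, 18.559°E:
  1: 1.826 km
  2: 2.812 km
  3: 3.867 km
  → nearest: 1 (1.826 km)
Q3 at 60.429°N, 18.563°E:
  1: 1.444 km
  2: 2.831 km
  3: 4.236 km
  → nearest: 1 (1.444 km)
Q4 at 60.442°N, 18.591°E:
  1: 1.015 km
  2: 3.117 km
  3: 5.593 km
  → nearest: 1 (1.015 km)

Q1→1; Q2→1; Q3→1; Q4→1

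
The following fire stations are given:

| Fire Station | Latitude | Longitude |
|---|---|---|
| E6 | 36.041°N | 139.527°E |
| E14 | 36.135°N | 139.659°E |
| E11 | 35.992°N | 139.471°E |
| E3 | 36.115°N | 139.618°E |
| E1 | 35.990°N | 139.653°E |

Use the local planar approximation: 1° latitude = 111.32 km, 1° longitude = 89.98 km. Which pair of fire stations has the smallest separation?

Pairwise distances:
E6–E14: 15.829 km
E6–E11: 7.426 km
E6–E3: 11.615 km
E6–E1: 12.680 km
E14–E11: 23.229 km
E14–E3: 4.309 km
E14–E1: 16.150 km
E11–E3: 19.038 km
E11–E1: 16.378 km
E3–E1: 14.267 km
Closest pair: E14–E3 at 4.309 km.

E14 and E3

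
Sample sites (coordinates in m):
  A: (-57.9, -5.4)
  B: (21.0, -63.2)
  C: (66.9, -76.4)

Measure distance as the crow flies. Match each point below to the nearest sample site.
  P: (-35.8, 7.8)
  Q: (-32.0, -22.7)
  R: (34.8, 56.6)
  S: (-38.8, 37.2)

P at (-35.8, 7.8):
  A: √((-22.1)² + (-13.2)²) = √(488.410 + 174.240) = 25.7 m
  B: √((56.8)² + (-71.0)²) = √(3226.240 + 5041.000) = 90.9 m
  C: √((102.7)² + (-84.2)²) = √(10547.290 + 7089.640) = 132.8 m
  → nearest: A (25.7 m)
Q at (-32.0, -22.7):
  A: √((-25.9)² + (17.3)²) = √(670.810 + 299.290) = 31.1 m
  B: √((53.0)² + (-40.5)²) = √(2809.000 + 1640.250) = 66.7 m
  C: √((98.9)² + (-53.7)²) = √(9781.210 + 2883.690) = 112.5 m
  → nearest: A (31.1 m)
R at (34.8, 56.6):
  A: √((-92.7)² + (-62.0)²) = √(8593.290 + 3844.000) = 111.5 m
  B: √((-13.8)² + (-119.8)²) = √(190.440 + 14352.040) = 120.6 m
  C: √((32.1)² + (-133.0)²) = √(1030.410 + 17689.000) = 136.8 m
  → nearest: A (111.5 m)
S at (-38.8, 37.2):
  A: √((-19.1)² + (-42.6)²) = √(364.810 + 1814.760) = 46.7 m
  B: √((59.8)² + (-100.4)²) = √(3576.040 + 10080.160) = 116.9 m
  C: √((105.7)² + (-113.6)²) = √(11172.490 + 12904.960) = 155.2 m
  → nearest: A (46.7 m)

P→A; Q→A; R→A; S→A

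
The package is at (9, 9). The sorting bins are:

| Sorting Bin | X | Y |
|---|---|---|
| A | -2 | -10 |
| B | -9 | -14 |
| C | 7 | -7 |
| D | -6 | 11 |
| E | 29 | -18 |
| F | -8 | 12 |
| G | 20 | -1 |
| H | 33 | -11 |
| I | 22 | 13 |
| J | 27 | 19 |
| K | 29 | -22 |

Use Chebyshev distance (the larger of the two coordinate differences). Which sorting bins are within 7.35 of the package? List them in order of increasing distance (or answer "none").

Distances from (9, 9):
A: 19
B: 23
C: 16
D: 15
E: 27
F: 17
G: 11
H: 24
I: 13
J: 18
K: 31
Threshold 7.35: none within range.

none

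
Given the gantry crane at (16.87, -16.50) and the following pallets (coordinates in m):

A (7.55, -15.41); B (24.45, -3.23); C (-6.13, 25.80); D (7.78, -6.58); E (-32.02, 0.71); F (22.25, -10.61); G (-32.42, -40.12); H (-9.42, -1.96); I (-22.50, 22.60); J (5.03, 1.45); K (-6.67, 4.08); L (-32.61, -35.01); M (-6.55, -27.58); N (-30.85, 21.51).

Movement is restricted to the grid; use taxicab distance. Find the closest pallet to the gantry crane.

Distances from (16.87, -16.50):
A: |-9.32| + |1.09| = 9.32 + 1.09 = 10.41 m
B: |7.58| + |13.27| = 7.58 + 13.27 = 20.85 m
C: |-23.00| + |42.30| = 23.00 + 42.30 = 65.30 m
D: |-9.09| + |9.92| = 9.09 + 9.92 = 19.01 m
E: |-48.89| + |17.21| = 48.89 + 17.21 = 66.10 m
F: |5.38| + |5.89| = 5.38 + 5.89 = 11.27 m
G: |-49.29| + |-23.62| = 49.29 + 23.62 = 72.91 m
H: |-26.29| + |14.54| = 26.29 + 14.54 = 40.83 m
I: |-39.37| + |39.10| = 39.37 + 39.10 = 78.47 m
J: |-11.84| + |17.95| = 11.84 + 17.95 = 29.79 m
K: |-23.54| + |20.58| = 23.54 + 20.58 = 44.12 m
L: |-49.48| + |-18.51| = 49.48 + 18.51 = 67.99 m
M: |-23.42| + |-11.08| = 23.42 + 11.08 = 34.50 m
N: |-47.72| + |38.01| = 47.72 + 38.01 = 85.73 m
Minimum: A at 10.41 m.

A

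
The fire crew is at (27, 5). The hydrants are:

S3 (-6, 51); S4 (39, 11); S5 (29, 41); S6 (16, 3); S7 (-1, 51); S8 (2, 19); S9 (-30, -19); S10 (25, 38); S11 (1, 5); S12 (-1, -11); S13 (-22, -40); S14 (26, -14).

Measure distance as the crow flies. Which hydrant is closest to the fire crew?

S6

Distances from (27, 5):
S3: √((-33)² + (46)²) = √(1089.000 + 2116.000) = 56.6
S4: √((12)² + (6)²) = √(144.000 + 36.000) = 13.4
S5: √((2)² + (36)²) = √(4.000 + 1296.000) = 36.1
S6: √((-11)² + (-2)²) = √(121.000 + 4.000) = 11.2
S7: √((-28)² + (46)²) = √(784.000 + 2116.000) = 53.9
S8: √((-25)² + (14)²) = √(625.000 + 196.000) = 28.7
S9: √((-57)² + (-24)²) = √(3249.000 + 576.000) = 61.8
S10: √((-2)² + (33)²) = √(4.000 + 1089.000) = 33.1
S11: √((-26)² + (0)²) = √(676.000 + 0.000) = 26.0
S12: √((-28)² + (-16)²) = √(784.000 + 256.000) = 32.2
S13: √((-49)² + (-45)²) = √(2401.000 + 2025.000) = 66.5
S14: √((-1)² + (-19)²) = √(1.000 + 361.000) = 19.0
Minimum: S6 at 11.2.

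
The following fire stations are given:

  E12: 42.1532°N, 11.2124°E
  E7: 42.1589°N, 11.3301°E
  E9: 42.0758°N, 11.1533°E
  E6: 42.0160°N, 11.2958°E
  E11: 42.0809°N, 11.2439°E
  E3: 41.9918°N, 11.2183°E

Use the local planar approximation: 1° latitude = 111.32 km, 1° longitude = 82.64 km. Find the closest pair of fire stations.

E6 and E3

Pairwise distances:
E12–E7: √((0.0057·111.32)² + (0.1177·82.64)²) = √(0.402621 + 94.609238) = 9.7474 km
E12–E9: √((-0.0774·111.32)² + (-0.0591·82.64)²) = √(74.238351 + 23.853690) = 9.9041 km
E12–E6: √((-0.1372·111.32)² + (0.0834·82.64)²) = √(233.267706 + 47.502090) = 16.7562 km
E12–E11: √((-0.0723·111.32)² + (0.0315·82.64)²) = √(64.777322 + 6.776442) = 8.4589 km
E12–E3: √((-0.1614·111.32)² + (0.0059·82.64)²) = √(322.814814 + 0.237730) = 17.9737 km
E7–E9: √((-0.0831·111.32)² + (-0.1768·82.64)²) = √(85.575302 + 213.474074) = 17.2930 km
E7–E6: √((-0.1429·111.32)² + (-0.0343·82.64)²) = √(253.052629 + 8.034685) = 16.1582 km
E7–E11: √((-0.0780·111.32)² + (-0.0862·82.64)²) = √(75.393794 + 50.745221) = 11.2312 km
E7–E3: √((-0.1671·111.32)² + (-0.1118·82.64)²) = √(346.018481 + 85.361930) = 20.7697 km
E9–E6: √((-0.0598·111.32)² + (0.1425·82.64)²) = √(44.314797 + 138.678886) = 13.5275 km
E9–E11: √((0.0051·111.32)² + (0.0906·82.64)²) = √(0.322320 + 56.057924) = 7.5087 km
E9–E3: √((-0.0840·111.32)² + (0.0650·82.64)²) = √(87.438957 + 28.854087) = 10.7839 km
E6–E11: √((0.0649·111.32)² + (-0.0519·82.64)²) = √(52.195828 + 18.395658) = 8.4019 km
E6–E3: √((-0.0242·111.32)² + (-0.0775·82.64)²) = √(7.257334 + 41.018901) = 6.9481 km
E11–E3: √((-0.0891·111.32)² + (-0.0256·82.64)²) = √(98.378864 + 4.475696) = 10.1417 km
Closest pair: E6–E3 at 6.9481 km.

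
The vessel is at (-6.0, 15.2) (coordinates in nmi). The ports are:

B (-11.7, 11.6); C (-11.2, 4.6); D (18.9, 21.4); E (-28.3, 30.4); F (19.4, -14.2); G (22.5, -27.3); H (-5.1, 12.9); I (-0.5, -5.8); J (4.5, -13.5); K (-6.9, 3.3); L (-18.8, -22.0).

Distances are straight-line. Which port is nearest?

Distances from (-6.0, 15.2):
B: √((-5.7)² + (-3.6)²) = √(32.490 + 12.960) = 6.7 nmi
C: √((-5.2)² + (-10.6)²) = √(27.040 + 112.360) = 11.8 nmi
D: √((24.9)² + (6.2)²) = √(620.010 + 38.440) = 25.7 nmi
E: √((-22.3)² + (15.2)²) = √(497.290 + 231.040) = 27.0 nmi
F: √((25.4)² + (-29.4)²) = √(645.160 + 864.360) = 38.9 nmi
G: √((28.5)² + (-42.5)²) = √(812.250 + 1806.250) = 51.2 nmi
H: √((0.9)² + (-2.3)²) = √(0.810 + 5.290) = 2.5 nmi
I: √((5.5)² + (-21.0)²) = √(30.250 + 441.000) = 21.7 nmi
J: √((10.5)² + (-28.7)²) = √(110.250 + 823.690) = 30.6 nmi
K: √((-0.9)² + (-11.9)²) = √(0.810 + 141.610) = 11.9 nmi
L: √((-12.8)² + (-37.2)²) = √(163.840 + 1383.840) = 39.3 nmi
Minimum: H at 2.5 nmi.

H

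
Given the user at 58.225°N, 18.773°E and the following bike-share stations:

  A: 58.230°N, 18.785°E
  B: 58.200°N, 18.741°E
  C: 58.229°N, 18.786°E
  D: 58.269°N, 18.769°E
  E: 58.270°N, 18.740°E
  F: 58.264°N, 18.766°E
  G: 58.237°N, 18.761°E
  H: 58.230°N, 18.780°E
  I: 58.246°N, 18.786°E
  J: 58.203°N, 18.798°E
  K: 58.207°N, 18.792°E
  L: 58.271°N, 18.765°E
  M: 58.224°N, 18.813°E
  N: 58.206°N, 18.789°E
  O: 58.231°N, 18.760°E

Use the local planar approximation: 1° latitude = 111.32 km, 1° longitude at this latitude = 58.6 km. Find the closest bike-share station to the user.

H

Distances from 58.225°N, 18.773°E:
A: √((0.005·111.32)² + (0.012·58.6)²) = √(0.30980 + 0.49449) = 0.897 km
B: √((-0.025·111.32)² + (-0.032·58.6)²) = √(7.74509 + 3.51638) = 3.356 km
C: √((0.004·111.32)² + (0.013·58.6)²) = √(0.19827 + 0.58034) = 0.882 km
D: √((0.044·111.32)² + (-0.004·58.6)²) = √(23.99119 + 0.05494) = 4.904 km
E: √((0.045·111.32)² + (-0.033·58.6)²) = √(25.09409 + 3.73958) = 5.370 km
F: √((0.039·111.32)² + (-0.007·58.6)²) = √(18.84845 + 0.16826) = 4.361 km
G: √((0.012·111.32)² + (-0.012·58.6)²) = √(1.78447 + 0.49449) = 1.510 km
H: √((0.005·111.32)² + (0.007·58.6)²) = √(0.30980 + 0.16826) = 0.691 km
I: √((0.021·111.32)² + (0.013·58.6)²) = √(5.46493 + 0.58034) = 2.459 km
J: √((-0.022·111.32)² + (0.025·58.6)²) = √(5.99780 + 2.14622) = 2.854 km
K: √((-0.018·111.32)² + (0.019·58.6)²) = √(4.01505 + 1.23966) = 2.292 km
L: √((0.046·111.32)² + (-0.008·58.6)²) = √(26.22177 + 0.21977) = 5.142 km
M: √((-0.001·111.32)² + (0.040·58.6)²) = √(0.01239 + 5.49434) = 2.347 km
N: √((-0.019·111.32)² + (0.016·58.6)²) = √(4.47356 + 0.87909) = 2.314 km
O: √((0.006·111.32)² + (-0.013·58.6)²) = √(0.44612 + 0.58034) = 1.013 km
Minimum: H at 0.691 km.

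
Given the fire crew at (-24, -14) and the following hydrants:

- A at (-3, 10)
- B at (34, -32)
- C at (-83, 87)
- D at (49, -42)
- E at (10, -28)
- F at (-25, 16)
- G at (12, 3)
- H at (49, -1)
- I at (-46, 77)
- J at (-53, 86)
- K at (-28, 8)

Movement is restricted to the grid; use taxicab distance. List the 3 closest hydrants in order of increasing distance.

Distances from (-24, -14):
A: |21| + |24| = 21 + 24 = 45
B: |58| + |-18| = 58 + 18 = 76
C: |-59| + |101| = 59 + 101 = 160
D: |73| + |-28| = 73 + 28 = 101
E: |34| + |-14| = 34 + 14 = 48
F: |-1| + |30| = 1 + 30 = 31
G: |36| + |17| = 36 + 17 = 53
H: |73| + |13| = 73 + 13 = 86
I: |-22| + |91| = 22 + 91 = 113
J: |-29| + |100| = 29 + 100 = 129
K: |-4| + |22| = 4 + 22 = 26
Sorted: K (26) < F (31) < A (45) < E (48) < G (53) < …

K, F, A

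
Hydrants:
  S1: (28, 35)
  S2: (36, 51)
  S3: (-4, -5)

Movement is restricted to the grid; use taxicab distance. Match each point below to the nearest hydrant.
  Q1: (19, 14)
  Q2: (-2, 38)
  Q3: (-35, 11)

Q1 at (19, 14):
  S1: 30
  S2: 54
  S3: 42
  → nearest: S1 (30)
Q2 at (-2, 38):
  S1: 33
  S2: 51
  S3: 45
  → nearest: S1 (33)
Q3 at (-35, 11):
  S1: 87
  S2: 111
  S3: 47
  → nearest: S3 (47)

Q1→S1; Q2→S1; Q3→S3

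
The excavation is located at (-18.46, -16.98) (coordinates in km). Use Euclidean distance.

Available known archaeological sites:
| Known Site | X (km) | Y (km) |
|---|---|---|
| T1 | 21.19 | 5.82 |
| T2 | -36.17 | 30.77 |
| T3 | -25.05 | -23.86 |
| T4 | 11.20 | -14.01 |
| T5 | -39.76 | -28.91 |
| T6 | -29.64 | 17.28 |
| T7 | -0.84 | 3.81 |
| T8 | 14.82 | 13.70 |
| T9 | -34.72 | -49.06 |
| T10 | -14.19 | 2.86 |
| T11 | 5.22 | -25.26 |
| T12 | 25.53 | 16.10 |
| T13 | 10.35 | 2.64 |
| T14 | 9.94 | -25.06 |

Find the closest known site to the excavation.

Distances from (-18.46, -16.98):
T1: 45.74 km
T2: 50.93 km
T3: 9.53 km
T4: 29.81 km
T5: 24.41 km
T6: 36.04 km
T7: 27.25 km
T8: 45.26 km
T9: 35.97 km
T10: 20.29 km
T11: 25.09 km
T12: 55.04 km
T13: 34.86 km
T14: 29.53 km
Minimum: T3 at 9.53 km.

T3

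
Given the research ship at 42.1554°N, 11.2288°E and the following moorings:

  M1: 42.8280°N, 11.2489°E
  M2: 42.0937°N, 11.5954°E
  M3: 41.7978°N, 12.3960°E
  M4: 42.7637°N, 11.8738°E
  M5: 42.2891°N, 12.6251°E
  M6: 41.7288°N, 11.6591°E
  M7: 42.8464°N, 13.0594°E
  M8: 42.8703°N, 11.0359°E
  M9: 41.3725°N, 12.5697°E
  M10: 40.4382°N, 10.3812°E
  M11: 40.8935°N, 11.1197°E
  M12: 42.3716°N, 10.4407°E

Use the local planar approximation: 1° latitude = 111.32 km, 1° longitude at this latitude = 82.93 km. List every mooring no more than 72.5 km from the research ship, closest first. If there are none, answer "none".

M2, M6, M12

Distances from 42.1554°N, 11.2288°E:
M1: √((0.6726·111.32)² + (0.0201·82.93)²) = √(5606.090718 + 2.778532) = 74.8924 km
M2: √((-0.0617·111.32)² + (0.3666·82.93)²) = √(47.175523 + 924.289995) = 31.1683 km
M3: √((-0.3576·111.32)² + (1.1672·82.93)²) = √(1584.679412 + 9369.445482) = 104.6620 km
M4: √((0.6083·111.32)² + (0.6450·82.93)²) = √(4585.450697 + 2861.164053) = 86.2938 km
M5: √((0.1337·111.32)² + (1.3963·82.93)²) = √(221.518096 + 13408.518848) = 116.7477 km
M6: √((-0.4266·111.32)² + (0.4303·82.93)²) = √(2255.215759 + 1273.403452) = 59.4022 km
M7: √((0.6910·111.32)² + (1.8306·82.93)²) = √(5917.012545 + 23046.779505) = 170.1875 km
M8: √((0.7149·111.32)² + (-0.1929·82.93)²) = √(6333.401046 + 255.910312) = 81.1746 km
M9: √((-0.7829·111.32)² + (1.3409·82.93)²) = √(7595.545706 + 12365.626150) = 141.2840 km
M10: √((-1.7172·111.32)² + (-0.8476·82.93)²) = √(36541.650115 + 4940.890474) = 203.6726 km
M11: √((-1.2619·111.32)² + (-0.1091·82.93)²) = √(19733.143588 + 81.860206) = 140.7658 km
M12: √((0.2162·111.32)² + (-0.7881·82.93)²) = √(579.238973 + 4271.554834) = 69.6476 km
Threshold 72.5 km: M2 (31.1683 km), M6 (59.4022 km), M12 (69.6476 km) are within range.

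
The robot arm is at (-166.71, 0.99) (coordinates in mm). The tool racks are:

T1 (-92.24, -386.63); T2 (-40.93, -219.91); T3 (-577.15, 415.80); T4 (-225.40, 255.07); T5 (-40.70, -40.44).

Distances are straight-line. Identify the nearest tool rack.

Distances from (-166.71, 0.99):
T1: 394.71 mm
T2: 254.20 mm
T3: 583.55 mm
T4: 260.77 mm
T5: 132.65 mm
Minimum: T5 at 132.65 mm.

T5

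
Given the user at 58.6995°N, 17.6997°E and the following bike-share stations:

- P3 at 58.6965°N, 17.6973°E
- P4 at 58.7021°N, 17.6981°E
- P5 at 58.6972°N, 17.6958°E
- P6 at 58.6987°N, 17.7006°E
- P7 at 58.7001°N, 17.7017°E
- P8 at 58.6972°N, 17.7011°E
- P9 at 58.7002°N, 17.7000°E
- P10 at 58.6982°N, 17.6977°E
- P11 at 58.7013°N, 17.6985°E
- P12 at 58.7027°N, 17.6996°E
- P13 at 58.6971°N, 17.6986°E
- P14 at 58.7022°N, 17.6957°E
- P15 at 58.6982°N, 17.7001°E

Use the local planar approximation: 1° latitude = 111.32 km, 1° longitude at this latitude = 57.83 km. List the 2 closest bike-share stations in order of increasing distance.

P9, P6

Distances from 58.6995°N, 17.6997°E:
P3: 0.3617 km
P4: 0.3039 km
P5: 0.3412 km
P6: 0.1031 km
P7: 0.1336 km
P8: 0.2685 km
P9: 0.0798 km
P10: 0.1853 km
P11: 0.2121 km
P12: 0.3563 km
P13: 0.2746 km
P14: 0.3793 km
P15: 0.1466 km
Sorted: P9 (0.0798 km) < P6 (0.1031 km) < P7 (0.1336 km) < P15 (0.1466 km) < …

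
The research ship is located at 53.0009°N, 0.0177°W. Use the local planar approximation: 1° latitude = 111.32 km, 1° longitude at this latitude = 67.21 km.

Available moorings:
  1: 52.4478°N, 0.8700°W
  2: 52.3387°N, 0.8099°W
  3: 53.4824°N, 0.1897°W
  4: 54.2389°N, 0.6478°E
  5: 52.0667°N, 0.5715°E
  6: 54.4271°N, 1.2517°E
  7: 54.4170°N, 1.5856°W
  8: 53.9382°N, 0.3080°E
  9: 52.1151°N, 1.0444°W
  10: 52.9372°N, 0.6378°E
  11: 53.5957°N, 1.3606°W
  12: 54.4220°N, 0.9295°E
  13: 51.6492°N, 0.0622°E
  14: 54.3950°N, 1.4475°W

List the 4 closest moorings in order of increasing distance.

10, 3, 1, 2

Distances from 53.0009°N, 0.0177°W:
1: 84.0973 km
2: 90.9338 km
3: 54.8330 km
4: 144.8909 km
5: 111.2796 km
6: 180.2362 km
7: 189.6183 km
8: 106.6118 km
9: 120.3537 km
10: 44.6232 km
11: 111.9392 km
12: 170.5257 km
13: 150.5670 km
14: 182.5347 km
Sorted: 10 (44.6232 km) < 3 (54.8330 km) < 1 (84.0973 km) < 2 (90.9338 km) < 8 (106.6118 km) < 5 (111.2796 km) < …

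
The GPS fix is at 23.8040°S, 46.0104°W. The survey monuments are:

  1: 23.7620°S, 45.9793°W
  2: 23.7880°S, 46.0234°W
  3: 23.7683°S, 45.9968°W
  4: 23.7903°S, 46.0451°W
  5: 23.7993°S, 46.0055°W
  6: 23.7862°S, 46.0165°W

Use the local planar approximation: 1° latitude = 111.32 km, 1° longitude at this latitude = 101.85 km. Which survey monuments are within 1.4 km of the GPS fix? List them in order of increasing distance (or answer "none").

Distances from 23.8040°S, 46.0104°W:
1: √((0.0420·111.32)² + (0.0311·101.85)²) = √(21.859739 + 10.033278) = 5.6474 km
2: √((0.0160·111.32)² + (-0.0130·101.85)²) = √(3.172388 + 1.753108) = 2.2193 km
3: √((0.0357·111.32)² + (0.0136·101.85)²) = √(15.793662 + 1.918668) = 4.2086 km
4: √((0.0137·111.32)² + (-0.0347·101.85)²) = √(2.325881 + 12.490534) = 3.8492 km
5: √((0.0047·111.32)² + (0.0049·101.85)²) = √(0.273742 + 0.249066) = 0.7231 km
6: √((0.0178·111.32)² + (-0.0061·101.85)²) = √(3.926326 + 0.385995) = 2.0766 km
Threshold 1.4 km: 5 (0.7231 km) is within range.

5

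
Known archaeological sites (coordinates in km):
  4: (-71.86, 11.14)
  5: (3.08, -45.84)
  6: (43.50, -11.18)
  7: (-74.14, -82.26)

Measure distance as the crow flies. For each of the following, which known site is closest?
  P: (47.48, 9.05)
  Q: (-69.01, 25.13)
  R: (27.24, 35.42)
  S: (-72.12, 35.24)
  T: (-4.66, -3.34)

P→6; Q→4; R→6; S→4; T→5

P at (47.48, 9.05):
  4: 119.36 km
  5: 70.60 km
  6: 20.62 km
  7: 152.08 km
  → nearest: 6 (20.62 km)
Q at (-69.01, 25.13):
  4: 14.28 km
  5: 101.16 km
  6: 118.22 km
  7: 107.51 km
  → nearest: 4 (14.28 km)
R at (27.24, 35.42):
  4: 102.03 km
  5: 84.78 km
  6: 49.36 km
  7: 155.33 km
  → nearest: 6 (49.36 km)
S at (-72.12, 35.24):
  4: 24.10 km
  5: 110.58 km
  6: 124.59 km
  7: 117.52 km
  → nearest: 4 (24.10 km)
T at (-4.66, -3.34):
  4: 68.74 km
  5: 43.20 km
  6: 48.79 km
  7: 105.15 km
  → nearest: 5 (43.20 km)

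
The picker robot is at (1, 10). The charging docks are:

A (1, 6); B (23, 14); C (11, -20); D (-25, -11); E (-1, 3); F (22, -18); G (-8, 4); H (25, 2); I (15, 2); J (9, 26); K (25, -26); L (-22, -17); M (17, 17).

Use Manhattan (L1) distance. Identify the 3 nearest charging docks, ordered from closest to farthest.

Distances from (1, 10):
A: |0| + |-4| = 0 + 4 = 4
B: |22| + |4| = 22 + 4 = 26
C: |10| + |-30| = 10 + 30 = 40
D: |-26| + |-21| = 26 + 21 = 47
E: |-2| + |-7| = 2 + 7 = 9
F: |21| + |-28| = 21 + 28 = 49
G: |-9| + |-6| = 9 + 6 = 15
H: |24| + |-8| = 24 + 8 = 32
I: |14| + |-8| = 14 + 8 = 22
J: |8| + |16| = 8 + 16 = 24
K: |24| + |-36| = 24 + 36 = 60
L: |-23| + |-27| = 23 + 27 = 50
M: |16| + |7| = 16 + 7 = 23
Sorted: A (4) < E (9) < G (15) < I (22) < M (23) < …

A, E, G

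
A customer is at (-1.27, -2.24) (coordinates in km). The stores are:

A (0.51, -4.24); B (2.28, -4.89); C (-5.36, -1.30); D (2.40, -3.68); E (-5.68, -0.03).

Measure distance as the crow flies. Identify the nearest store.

A

Distances from (-1.27, -2.24):
A: 2.68 km
B: 4.43 km
C: 4.20 km
D: 3.94 km
E: 4.93 km
Minimum: A at 2.68 km.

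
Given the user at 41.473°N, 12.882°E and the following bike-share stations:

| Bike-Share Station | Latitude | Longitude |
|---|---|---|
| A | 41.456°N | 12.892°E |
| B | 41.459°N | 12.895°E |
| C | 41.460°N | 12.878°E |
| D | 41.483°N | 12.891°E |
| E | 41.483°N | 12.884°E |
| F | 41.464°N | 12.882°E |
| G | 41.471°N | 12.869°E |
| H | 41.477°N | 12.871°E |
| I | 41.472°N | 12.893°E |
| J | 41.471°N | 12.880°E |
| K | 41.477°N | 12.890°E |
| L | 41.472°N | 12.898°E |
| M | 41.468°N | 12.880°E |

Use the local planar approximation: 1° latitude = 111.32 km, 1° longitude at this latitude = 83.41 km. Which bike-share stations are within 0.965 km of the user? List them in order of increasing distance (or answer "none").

Distances from 41.473°N, 12.882°E:
A: √((-0.017·111.32)² + (0.010·83.41)²) = √(3.58133 + 0.69572) = 2.068 km
B: √((-0.014·111.32)² + (0.013·83.41)²) = √(2.42886 + 1.17577) = 1.899 km
C: √((-0.013·111.32)² + (-0.004·83.41)²) = √(2.09427 + 0.11132) = 1.485 km
D: √((0.010·111.32)² + (0.009·83.41)²) = √(1.23921 + 0.56354) = 1.343 km
E: √((0.010·111.32)² + (0.002·83.41)²) = √(1.23921 + 0.02783) = 1.126 km
F: √((-0.009·111.32)² + (0.000·83.41)²) = √(1.00376 + 0.00000) = 1.002 km
G: √((-0.002·111.32)² + (-0.013·83.41)²) = √(0.04957 + 1.17577) = 1.107 km
H: √((0.004·111.32)² + (-0.011·83.41)²) = √(0.19827 + 0.84182) = 1.020 km
I: √((-0.001·111.32)² + (0.011·83.41)²) = √(0.01239 + 0.84182) = 0.924 km
J: √((-0.002·111.32)² + (-0.002·83.41)²) = √(0.04957 + 0.02783) = 0.278 km
K: √((0.004·111.32)² + (0.008·83.41)²) = √(0.19827 + 0.44526) = 0.802 km
L: √((-0.001·111.32)² + (0.016·83.41)²) = √(0.01239 + 1.78105) = 1.339 km
M: √((-0.005·111.32)² + (-0.002·83.41)²) = √(0.30980 + 0.02783) = 0.581 km
Threshold 0.965 km: J (0.278 km), M (0.581 km), K (0.802 km), I (0.924 km) are within range.

J, M, K, I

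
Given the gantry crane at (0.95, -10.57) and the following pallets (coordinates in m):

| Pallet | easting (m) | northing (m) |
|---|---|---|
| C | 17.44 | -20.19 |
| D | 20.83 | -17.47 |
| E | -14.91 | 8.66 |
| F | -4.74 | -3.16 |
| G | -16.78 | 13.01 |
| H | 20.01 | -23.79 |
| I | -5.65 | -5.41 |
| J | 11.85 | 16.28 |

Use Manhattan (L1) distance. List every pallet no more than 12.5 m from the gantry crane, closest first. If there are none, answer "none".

Distances from (0.95, -10.57):
C: |16.49| + |-9.62| = 16.49 + 9.62 = 26.11 m
D: |19.88| + |-6.90| = 19.88 + 6.90 = 26.78 m
E: |-15.86| + |19.23| = 15.86 + 19.23 = 35.09 m
F: |-5.69| + |7.41| = 5.69 + 7.41 = 13.10 m
G: |-17.73| + |23.58| = 17.73 + 23.58 = 41.31 m
H: |19.06| + |-13.22| = 19.06 + 13.22 = 32.28 m
I: |-6.60| + |5.16| = 6.60 + 5.16 = 11.76 m
J: |10.90| + |26.85| = 10.90 + 26.85 = 37.75 m
Threshold 12.5 m: I (11.76 m) is within range.

I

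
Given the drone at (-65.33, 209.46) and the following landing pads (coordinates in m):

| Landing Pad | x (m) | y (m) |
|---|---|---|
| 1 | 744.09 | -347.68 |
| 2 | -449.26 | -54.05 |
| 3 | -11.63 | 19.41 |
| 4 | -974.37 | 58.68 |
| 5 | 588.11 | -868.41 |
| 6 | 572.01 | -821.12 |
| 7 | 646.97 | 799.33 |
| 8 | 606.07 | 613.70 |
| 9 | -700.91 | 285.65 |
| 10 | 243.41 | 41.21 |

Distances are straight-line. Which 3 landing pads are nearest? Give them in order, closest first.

3, 10, 2

Distances from (-65.33, 209.46):
1: √((809.42)² + (-557.14)²) = √(655160.7364 + 310404.9796) = 982.63 m
2: √((-383.93)² + (-263.51)²) = √(147402.2449 + 69437.5201) = 465.66 m
3: √((53.70)² + (-190.05)²) = √(2883.6900 + 36119.0025) = 197.49 m
4: √((-909.04)² + (-150.78)²) = √(826353.7216 + 22734.6084) = 921.46 m
5: √((653.44)² + (-1077.87)²) = √(426983.8336 + 1161803.7369) = 1260.47 m
6: √((637.34)² + (-1030.58)²) = √(406202.2756 + 1062095.1364) = 1211.73 m
7: √((712.30)² + (589.87)²) = √(507371.2900 + 347946.6169) = 924.83 m
8: √((671.40)² + (404.24)²) = √(450777.9600 + 163409.9776) = 783.70 m
9: √((-635.58)² + (76.19)²) = √(403961.9364 + 5804.9161) = 640.13 m
10: √((308.74)² + (-168.25)²) = √(95320.3876 + 28308.0625) = 351.61 m
Sorted: 3 (197.49 m) < 10 (351.61 m) < 2 (465.66 m) < 9 (640.13 m) < 8 (783.70 m) < …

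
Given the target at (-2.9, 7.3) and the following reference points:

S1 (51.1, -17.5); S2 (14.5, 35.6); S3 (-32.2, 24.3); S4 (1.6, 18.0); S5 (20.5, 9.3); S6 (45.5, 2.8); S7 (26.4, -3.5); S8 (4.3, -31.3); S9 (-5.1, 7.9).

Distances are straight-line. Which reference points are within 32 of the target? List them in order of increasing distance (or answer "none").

Distances from (-2.9, 7.3):
S1: √((54.0)² + (-24.8)²) = √(2916.000 + 615.040) = 59.4
S2: √((17.4)² + (28.3)²) = √(302.760 + 800.890) = 33.2
S3: √((-29.3)² + (17.0)²) = √(858.490 + 289.000) = 33.9
S4: √((4.5)² + (10.7)²) = √(20.250 + 114.490) = 11.6
S5: √((23.4)² + (2.0)²) = √(547.560 + 4.000) = 23.5
S6: √((48.4)² + (-4.5)²) = √(2342.560 + 20.250) = 48.6
S7: √((29.3)² + (-10.8)²) = √(858.490 + 116.640) = 31.2
S8: √((7.2)² + (-38.6)²) = √(51.840 + 1489.960) = 39.3
S9: √((-2.2)² + (0.6)²) = √(4.840 + 0.360) = 2.3
Threshold 32: S9 (2.3), S4 (11.6), S5 (23.5), S7 (31.2) are within range.

S9, S4, S5, S7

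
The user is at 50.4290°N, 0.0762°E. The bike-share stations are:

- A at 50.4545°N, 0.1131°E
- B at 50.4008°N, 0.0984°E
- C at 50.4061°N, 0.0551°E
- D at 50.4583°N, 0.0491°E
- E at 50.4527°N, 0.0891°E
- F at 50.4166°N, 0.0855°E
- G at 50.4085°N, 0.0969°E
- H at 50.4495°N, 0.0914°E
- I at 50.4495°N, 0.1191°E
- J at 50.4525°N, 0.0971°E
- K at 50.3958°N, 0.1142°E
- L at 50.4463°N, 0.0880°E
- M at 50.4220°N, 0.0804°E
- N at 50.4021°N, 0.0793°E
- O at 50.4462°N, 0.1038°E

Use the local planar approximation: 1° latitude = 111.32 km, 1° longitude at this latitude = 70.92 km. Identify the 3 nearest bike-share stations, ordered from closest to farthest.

Distances from 50.4290°N, 0.0762°E:
A: √((0.0255·111.32)² + (0.0369·70.92)²) = √(8.057991 + 6.848417) = 3.8609 km
B: √((-0.0282·111.32)² + (0.0222·70.92)²) = √(9.854727 + 2.478811) = 3.5119 km
C: √((-0.0229·111.32)² + (-0.0211·70.92)²) = √(6.498563 + 2.239249) = 2.9560 km
D: √((0.0293·111.32)² + (-0.0271·70.92)²) = √(10.638530 + 3.693823) = 3.7858 km
E: √((0.0237·111.32)² + (0.0129·70.92)²) = √(6.960542 + 0.836983) = 2.7924 km
F: √((-0.0124·111.32)² + (0.0093·70.92)²) = √(1.905416 + 0.435014) = 1.5298 km
G: √((-0.0205·111.32)² + (0.0207·70.92)²) = √(5.207798 + 2.155153) = 2.7135 km
H: √((0.0205·111.32)² + (0.0152·70.92)²) = √(5.207798 + 1.162050) = 2.5239 km
I: √((0.0205·111.32)² + (0.0429·70.92)²) = √(5.207798 + 9.256612) = 3.8032 km
J: √((0.0235·111.32)² + (0.0209·70.92)²) = √(6.843561 + 2.197000) = 3.0068 km
K: √((-0.0332·111.32)² + (0.0380·70.92)²) = √(13.659115 + 7.262809) = 4.5740 km
L: √((0.0173·111.32)² + (0.0118·70.92)²) = √(3.708844 + 0.700328) = 2.0998 km
M: √((-0.0070·111.32)² + (0.0042·70.92)²) = √(0.607215 + 0.088723) = 0.8342 km
N: √((-0.0269·111.32)² + (0.0031·70.92)²) = √(8.967078 + 0.048335) = 3.0026 km
O: √((0.0172·111.32)² + (0.0276·70.92)²) = √(3.666091 + 3.831383) = 2.7382 km
Sorted: M (0.8342 km) < F (1.5298 km) < L (2.0998 km) < H (2.5239 km) < G (2.7135 km) < …

M, F, L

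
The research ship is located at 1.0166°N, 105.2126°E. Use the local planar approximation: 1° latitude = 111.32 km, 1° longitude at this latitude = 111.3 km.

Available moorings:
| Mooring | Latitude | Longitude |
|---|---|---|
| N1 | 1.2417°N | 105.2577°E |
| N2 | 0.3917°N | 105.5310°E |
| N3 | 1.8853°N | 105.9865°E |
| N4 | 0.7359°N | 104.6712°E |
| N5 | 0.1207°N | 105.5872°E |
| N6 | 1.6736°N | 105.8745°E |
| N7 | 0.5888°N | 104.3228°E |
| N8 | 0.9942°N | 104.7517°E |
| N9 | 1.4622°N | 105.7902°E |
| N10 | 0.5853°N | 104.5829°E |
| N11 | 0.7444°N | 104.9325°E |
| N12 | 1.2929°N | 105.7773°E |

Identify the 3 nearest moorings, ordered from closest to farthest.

N1, N11, N8

Distances from 1.0166°N, 105.2126°E:
N1: √((0.2251·111.32)² + (0.0451·111.3)²) = √(627.909979 + 25.196685) = 25.5560 km
N2: √((-0.6249·111.32)² + (0.3184·111.3)²) = √(4839.131731 + 1255.846174) = 78.0703 km
N3: √((0.8687·111.32)² + (0.7739·111.3)²) = √(9351.602499 + 7419.250284) = 129.5023 km
N4: √((-0.2807·111.32)² + (-0.5414·111.3)²) = √(976.407756 + 3631.004871) = 67.8779 km
N5: √((-0.8959·111.32)² + (0.3746·111.3)²) = √(9946.389645 + 1738.304581) = 108.0958 km
N6: √((0.6570·111.32)² + (0.6619·111.3)²) = √(5349.055875 + 5427.190810) = 103.8087 km
N7: √((-0.4278·111.32)² + (-0.8898·111.3)²) = √(2267.921174 + 9807.879727) = 109.8899 km
N8: √((-0.0224·111.32)² + (-0.4609·111.3)²) = √(6.217881 + 2631.502245) = 51.3587 km
N9: √((0.4456·111.32)² + (0.5776·111.3)²) = √(2460.575864 + 4132.802940) = 81.1996 km
N10: √((-0.4313·111.32)² + (-0.6297·111.3)²) = √(2305.182488 + 4911.992729) = 84.9540 km
N11: √((-0.2722·111.32)² + (-0.2801·111.3)²) = √(918.169024 + 971.888731) = 43.4748 km
N12: √((0.2763·111.32)² + (0.5647·111.3)²) = √(946.037094 + 3950.262028) = 69.9736 km
Sorted: N1 (25.5560 km) < N11 (43.4748 km) < N8 (51.3587 km) < N4 (67.8779 km) < N12 (69.9736 km) < …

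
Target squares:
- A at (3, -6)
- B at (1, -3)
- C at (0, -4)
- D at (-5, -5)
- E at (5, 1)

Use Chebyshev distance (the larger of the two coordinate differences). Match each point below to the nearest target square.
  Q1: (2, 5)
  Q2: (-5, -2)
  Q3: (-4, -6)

Q1→E; Q2→D; Q3→D

Q1 at (2, 5):
  A: 11
  B: 8
  C: 9
  D: 10
  E: 4
  → nearest: E (4)
Q2 at (-5, -2):
  A: 8
  B: 6
  C: 5
  D: 3
  E: 10
  → nearest: D (3)
Q3 at (-4, -6):
  A: 7
  B: 5
  C: 4
  D: 1
  E: 9
  → nearest: D (1)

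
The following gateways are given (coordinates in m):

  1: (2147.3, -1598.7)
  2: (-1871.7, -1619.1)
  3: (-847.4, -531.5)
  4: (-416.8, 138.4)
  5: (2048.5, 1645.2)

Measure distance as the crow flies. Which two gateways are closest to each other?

3 and 4

Pairwise distances:
1–2: 4019.1 m
1–3: 3179.2 m
1–4: 3097.1 m
1–5: 3245.4 m
2–3: 1494.0 m
2–4: 2281.6 m
2–5: 5101.3 m
3–4: 796.4 m
3–5: 3622.7 m
4–5: 2889.3 m
Closest pair: 3–4 at 796.4 m.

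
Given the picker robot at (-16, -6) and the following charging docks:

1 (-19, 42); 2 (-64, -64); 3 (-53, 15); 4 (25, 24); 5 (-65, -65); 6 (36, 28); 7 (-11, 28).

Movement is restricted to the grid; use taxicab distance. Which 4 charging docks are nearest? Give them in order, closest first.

7, 1, 3, 4

Distances from (-16, -6):
1: |-3| + |48| = 3 + 48 = 51
2: |-48| + |-58| = 48 + 58 = 106
3: |-37| + |21| = 37 + 21 = 58
4: |41| + |30| = 41 + 30 = 71
5: |-49| + |-59| = 49 + 59 = 108
6: |52| + |34| = 52 + 34 = 86
7: |5| + |34| = 5 + 34 = 39
Sorted: 7 (39) < 1 (51) < 3 (58) < 4 (71) < 6 (86) < 2 (106) < …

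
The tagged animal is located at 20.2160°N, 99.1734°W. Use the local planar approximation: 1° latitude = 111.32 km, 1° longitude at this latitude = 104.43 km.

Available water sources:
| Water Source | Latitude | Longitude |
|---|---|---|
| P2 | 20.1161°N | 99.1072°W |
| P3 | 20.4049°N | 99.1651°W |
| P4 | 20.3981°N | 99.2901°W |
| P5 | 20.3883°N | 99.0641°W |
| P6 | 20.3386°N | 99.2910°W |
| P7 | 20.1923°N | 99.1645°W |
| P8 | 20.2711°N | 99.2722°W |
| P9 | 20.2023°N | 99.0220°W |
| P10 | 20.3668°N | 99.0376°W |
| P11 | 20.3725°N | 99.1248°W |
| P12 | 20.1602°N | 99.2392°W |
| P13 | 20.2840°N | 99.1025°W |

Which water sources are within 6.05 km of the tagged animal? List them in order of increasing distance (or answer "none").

Distances from 20.2160°N, 99.1734°W:
P2: √((-0.0999·111.32)² + (0.0662·104.43)²) = √(123.673705 + 47.793247) = 13.0945 km
P3: √((0.1889·111.32)² + (0.0083·104.43)²) = √(442.191420 + 0.751288) = 21.0462 km
P4: √((0.1821·111.32)² + (-0.1167·104.43)²) = √(410.928523 + 148.522506) = 23.6527 km
P5: √((0.1723·111.32)² + (0.1093·104.43)²) = √(367.889125 + 130.283939) = 22.3198 km
P6: √((0.1226·111.32)² + (-0.1176·104.43)²) = √(186.263318 + 150.822175) = 18.3599 km
P7: √((-0.0237·111.32)² + (0.0089·104.43)²) = √(6.960542 + 0.863835) = 2.7972 km
P8: √((0.0551·111.32)² + (-0.0988·104.43)²) = √(37.622668 + 106.454603) = 12.0032 km
P9: √((-0.0137·111.32)² + (0.1514·104.43)²) = √(2.325881 + 249.978298) = 15.8841 km
P10: √((0.1508·111.32)² + (0.1358·104.43)²) = √(281.805249 + 201.117608) = 21.9755 km
P11: √((0.1565·111.32)² + (0.0486·104.43)²) = √(303.511450 + 25.758650) = 18.1458 km
P12: √((-0.0558·111.32)² + (-0.0658·104.43)²) = √(38.584670 + 47.217430) = 9.2629 km
P13: √((0.0680·111.32)² + (0.0709·104.43)²) = √(57.301266 + 54.820504) = 10.5888 km
Threshold 6.05 km: P7 (2.7972 km) is within range.

P7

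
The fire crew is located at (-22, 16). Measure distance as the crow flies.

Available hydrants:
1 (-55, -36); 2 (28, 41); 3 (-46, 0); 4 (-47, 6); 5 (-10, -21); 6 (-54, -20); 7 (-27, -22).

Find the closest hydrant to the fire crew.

4

Distances from (-22, 16):
1: √((-33)² + (-52)²) = √(1089.000 + 2704.000) = 61.6
2: √((50)² + (25)²) = √(2500.000 + 625.000) = 55.9
3: √((-24)² + (-16)²) = √(576.000 + 256.000) = 28.8
4: √((-25)² + (-10)²) = √(625.000 + 100.000) = 26.9
5: √((12)² + (-37)²) = √(144.000 + 1369.000) = 38.9
6: √((-32)² + (-36)²) = √(1024.000 + 1296.000) = 48.2
7: √((-5)² + (-38)²) = √(25.000 + 1444.000) = 38.3
Minimum: 4 at 26.9.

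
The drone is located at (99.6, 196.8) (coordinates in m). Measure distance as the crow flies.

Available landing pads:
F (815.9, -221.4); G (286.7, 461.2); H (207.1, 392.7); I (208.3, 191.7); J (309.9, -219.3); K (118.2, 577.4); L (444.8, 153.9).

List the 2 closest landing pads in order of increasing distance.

Distances from (99.6, 196.8):
F: √((716.3)² + (-418.2)²) = √(513085.690 + 174891.240) = 829.4 m
G: √((187.1)² + (264.4)²) = √(35006.410 + 69907.360) = 323.9 m
H: √((107.5)² + (195.9)²) = √(11556.250 + 38376.810) = 223.5 m
I: √((108.7)² + (-5.1)²) = √(11815.690 + 26.010) = 108.8 m
J: √((210.3)² + (-416.1)²) = √(44226.090 + 173139.210) = 466.2 m
K: √((18.6)² + (380.6)²) = √(345.960 + 144856.360) = 381.1 m
L: √((345.2)² + (-42.9)²) = √(119163.040 + 1840.410) = 347.9 m
Sorted: I (108.8 m) < H (223.5 m) < G (323.9 m) < L (347.9 m) < …

I, H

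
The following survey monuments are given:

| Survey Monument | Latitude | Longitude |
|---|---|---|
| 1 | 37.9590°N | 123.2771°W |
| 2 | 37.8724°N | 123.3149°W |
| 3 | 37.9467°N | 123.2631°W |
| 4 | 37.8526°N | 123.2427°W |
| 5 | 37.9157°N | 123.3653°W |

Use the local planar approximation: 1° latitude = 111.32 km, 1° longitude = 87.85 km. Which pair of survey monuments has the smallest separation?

Pairwise distances:
1–2: √((-0.0866·111.32)² + (-0.0378·87.85)²) = √(92.935615 + 11.027248) = 10.1962 km
1–3: √((-0.0123·111.32)² + (0.0140·87.85)²) = √(1.874807 + 1.512654) = 1.8405 km
1–4: √((-0.1064·111.32)² + (0.0344·87.85)²) = √(140.290948 + 9.132726) = 12.2239 km
1–5: √((-0.0433·111.32)² + (-0.0882·87.85)²) = √(23.233904 + 60.037238) = 9.1253 km
2–3: √((0.0743·111.32)² + (0.0518·87.85)²) = √(68.410698 + 20.708233) = 9.4403 km
2–4: √((-0.0198·111.32)² + (0.0722·87.85)²) = √(4.858216 + 40.230731) = 6.7148 km
2–5: √((0.0433·111.32)² + (-0.0504·87.85)²) = √(23.233904 + 19.603996) = 6.5451 km
3–4: √((-0.0941·111.32)² + (0.0204·87.85)²) = √(109.730066 + 3.211766) = 10.6274 km
3–5: √((-0.0310·111.32)² + (-0.1022·87.85)²) = √(11.908849 + 80.609332) = 9.6186 km
4–5: √((0.0631·111.32)² + (-0.1226·87.85)²) = √(49.340678 + 116.001732) = 12.8586 km
Closest pair: 1–3 at 1.8405 km.

1 and 3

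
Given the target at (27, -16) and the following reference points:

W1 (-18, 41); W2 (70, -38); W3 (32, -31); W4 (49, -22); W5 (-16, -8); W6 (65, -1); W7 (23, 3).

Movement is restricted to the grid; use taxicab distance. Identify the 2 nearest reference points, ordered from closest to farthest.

Distances from (27, -16):
W1: 102
W2: 65
W3: 20
W4: 28
W5: 51
W6: 53
W7: 23
Sorted: W3 (20) < W7 (23) < W4 (28) < W5 (51) < …

W3, W7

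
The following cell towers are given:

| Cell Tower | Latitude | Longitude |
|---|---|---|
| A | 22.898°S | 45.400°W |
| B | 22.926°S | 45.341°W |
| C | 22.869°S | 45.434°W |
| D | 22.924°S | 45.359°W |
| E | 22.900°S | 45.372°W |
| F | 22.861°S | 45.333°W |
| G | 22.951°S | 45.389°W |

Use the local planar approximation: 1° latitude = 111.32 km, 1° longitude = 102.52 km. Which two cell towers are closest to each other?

Pairwise distances:
A–B: 6.805 km
A–C: 4.751 km
A–D: 5.103 km
A–E: 2.879 km
A–F: 8.009 km
A–G: 6.007 km
B–C: 11.453 km
B–D: 1.859 km
B–E: 4.299 km
B–F: 7.282 km
B–G: 5.653 km
C–D: 9.829 km
C–E: 7.233 km
C–F: 10.393 km
C–G: 10.228 km
D–E: 2.986 km
D–F: 7.503 km
D–G: 4.300 km
E–F: 5.902 km
E–G: 5.939 km
F–G: 11.547 km
Closest pair: B–D at 1.859 km.

B and D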